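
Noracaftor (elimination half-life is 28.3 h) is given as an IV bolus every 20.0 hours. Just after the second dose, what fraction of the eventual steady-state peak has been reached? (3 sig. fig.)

0.625

k = ln 2 / 28.3 = 0.02449 h⁻¹
f_n = 1 − e^(−nkτ) = 1 − e^(−2 × 0.02449 × 20.0) = 1 − e^(−0.9797) = 1 − 0.3754 ≈ 0.625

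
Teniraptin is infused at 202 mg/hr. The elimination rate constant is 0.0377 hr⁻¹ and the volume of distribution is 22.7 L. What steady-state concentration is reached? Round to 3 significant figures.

236 µg/mL

CL = k · V = 0.0377 × 22.7 = 0.8558 L/hr
Css = rate / CL = 202 / 0.8558 ≈ 236 µg/mL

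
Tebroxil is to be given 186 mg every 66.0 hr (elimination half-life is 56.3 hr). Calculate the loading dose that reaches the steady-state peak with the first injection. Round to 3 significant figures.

334 mg

k = ln 2 / 56.3 = 0.01231 hr⁻¹
Accumulation ratio R = 1 / (1 − e^(−kτ)) = 1 / (1 − e^(−0.01231×66.0)) = 1 / (1 − 0.4437) = 1.798
Loading dose = maintenance dose × R = 186 × 1.798 ≈ 334 mg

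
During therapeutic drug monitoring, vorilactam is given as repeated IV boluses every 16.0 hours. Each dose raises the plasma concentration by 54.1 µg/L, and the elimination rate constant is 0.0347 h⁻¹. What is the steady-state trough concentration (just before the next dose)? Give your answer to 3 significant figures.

Fraction remaining after one interval: e^(−kτ) = e^(−0.03470 × 16.0) = 0.5740
R = 1 / (1 − 0.5740) = 2.347
Css,max = 54.1 × 2.347 = 127.0 µg/L
Css,min = Css,max × e^(−kτ) = 127.0 × 0.5740 ≈ 72.9 µg/L

72.9 µg/L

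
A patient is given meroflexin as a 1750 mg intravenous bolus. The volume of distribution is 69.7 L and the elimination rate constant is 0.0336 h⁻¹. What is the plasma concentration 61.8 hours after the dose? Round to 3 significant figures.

3.15 µg/mL

C₀ = dose / V = 1750 / 69.7 = 25.11 µg/mL
C(t) = C₀ e^(−kt) = 25.11 × e^(−0.03360 × 61.8) = 25.11 × e^(−2.076) = 25.11 × 0.1254 ≈ 3.15 µg/mL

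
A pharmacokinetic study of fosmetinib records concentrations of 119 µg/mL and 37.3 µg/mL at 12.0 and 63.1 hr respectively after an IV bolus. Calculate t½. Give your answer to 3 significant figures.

30.5 hours

k = ln(C₁/C₂) / (t₂ − t₁) = ln(119/37.3) / (63.1 − 12.0)
  = 1.160 / 51.10 = 0.02270 hr⁻¹
t½ = ln 2 / k = ln 2 / 0.02270 ≈ 30.5 hours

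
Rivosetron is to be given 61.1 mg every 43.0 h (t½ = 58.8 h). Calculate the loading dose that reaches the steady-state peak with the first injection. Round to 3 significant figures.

154 mg

k = ln 2 / 58.8 = 0.01179 h⁻¹
Accumulation ratio R = 1 / (1 − e^(−kτ)) = 1 / (1 − e^(−0.01179×43.0)) = 1 / (1 − 0.6024) = 2.515
Loading dose = maintenance dose × R = 61.1 × 2.515 ≈ 154 mg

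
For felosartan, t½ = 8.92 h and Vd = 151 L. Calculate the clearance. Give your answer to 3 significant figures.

11.7 L/h

k = ln 2 / t½ = ln 2 / 8.92 = 0.07771 h⁻¹
CL = k · V = 0.07771 × 151 ≈ 11.7 L/h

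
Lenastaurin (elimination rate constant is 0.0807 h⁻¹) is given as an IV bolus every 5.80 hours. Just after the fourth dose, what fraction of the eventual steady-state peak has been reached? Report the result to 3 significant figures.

f_n = 1 − e^(−nkτ) = 1 − e^(−4 × 0.08070 × 5.80) = 1 − e^(−1.872) = 1 − 0.1538 ≈ 0.846

0.846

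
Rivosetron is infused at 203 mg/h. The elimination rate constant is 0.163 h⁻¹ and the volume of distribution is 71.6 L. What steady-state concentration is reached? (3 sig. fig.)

CL = k · V = 0.163 × 71.6 = 11.67 L/h
Css = rate / CL = 203 / 11.67 ≈ 17.4 mg/L

17.4 mg/L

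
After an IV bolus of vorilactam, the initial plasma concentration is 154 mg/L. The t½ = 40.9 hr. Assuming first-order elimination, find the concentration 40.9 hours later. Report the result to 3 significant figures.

77.0 mg/L

k = ln 2 / 40.9 = 0.01695 hr⁻¹
40.9 hr is 1.000 half-lives, so C = 154 × (1/2)^1.000 = 154 × 0.5000 ≈ 77.0 mg/L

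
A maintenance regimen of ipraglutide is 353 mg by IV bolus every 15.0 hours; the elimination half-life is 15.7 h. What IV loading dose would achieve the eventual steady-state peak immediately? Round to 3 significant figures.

k = ln 2 / 15.7 = 0.04415 h⁻¹
Accumulation ratio R = 1 / (1 − e^(−kτ)) = 1 / (1 − e^(−0.04415×15.0)) = 1 / (1 − 0.5157) = 2.065
Loading dose = maintenance dose × R = 353 × 2.065 ≈ 729 mg

729 mg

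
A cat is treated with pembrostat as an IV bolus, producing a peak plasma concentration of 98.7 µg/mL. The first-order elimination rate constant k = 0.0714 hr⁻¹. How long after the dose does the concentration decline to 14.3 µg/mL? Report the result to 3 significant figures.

27.1 hours

C(t) = C₀ e^(−kt)  ⇒  t = ln(C₀/C) / k
t = ln(98.7/14.3) / 0.07140 = 1.932 / 0.07140 ≈ 27.1 hours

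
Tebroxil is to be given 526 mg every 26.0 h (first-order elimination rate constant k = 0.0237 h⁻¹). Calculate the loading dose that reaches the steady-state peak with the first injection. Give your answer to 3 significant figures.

Accumulation ratio R = 1 / (1 − e^(−kτ)) = 1 / (1 − e^(−0.02370×26.0)) = 1 / (1 − 0.5400) = 2.174
Loading dose = maintenance dose × R = 526 × 2.174 ≈ 1140 mg

1140 mg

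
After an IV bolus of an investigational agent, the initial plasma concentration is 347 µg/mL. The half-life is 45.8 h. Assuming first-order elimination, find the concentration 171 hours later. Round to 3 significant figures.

k = ln 2 / 45.8 = 0.01513 h⁻¹
171 h is 3.734 half-lives, so C = 347 × (1/2)^3.734 = 347 × 0.07517 ≈ 26.1 µg/mL

26.1 µg/mL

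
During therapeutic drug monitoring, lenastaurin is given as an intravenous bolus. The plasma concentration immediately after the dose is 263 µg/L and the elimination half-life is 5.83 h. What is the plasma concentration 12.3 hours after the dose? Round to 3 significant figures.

k = ln 2 / 5.83 = 0.1189 h⁻¹
12.3 h is 2.110 half-lives, so C = 263 × (1/2)^2.110 = 263 × 0.2317 ≈ 60.9 µg/L

60.9 µg/L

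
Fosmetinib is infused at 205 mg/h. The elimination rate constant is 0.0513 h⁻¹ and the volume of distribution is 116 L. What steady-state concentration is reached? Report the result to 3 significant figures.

34.4 µg/mL

CL = k · V = 0.0513 × 116 = 5.951 L/h
Css = rate / CL = 205 / 5.951 ≈ 34.4 µg/mL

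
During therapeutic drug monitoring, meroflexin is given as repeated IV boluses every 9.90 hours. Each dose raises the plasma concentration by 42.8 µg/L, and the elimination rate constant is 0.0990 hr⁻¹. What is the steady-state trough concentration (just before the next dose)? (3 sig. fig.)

Fraction remaining after one interval: e^(−kτ) = e^(−0.09900 × 9.90) = 0.3753
R = 1 / (1 − 0.3753) = 1.601
Css,max = 42.8 × 1.601 = 68.51 µg/L
Css,min = Css,max × e^(−kτ) = 68.51 × 0.3753 ≈ 25.7 µg/L

25.7 µg/L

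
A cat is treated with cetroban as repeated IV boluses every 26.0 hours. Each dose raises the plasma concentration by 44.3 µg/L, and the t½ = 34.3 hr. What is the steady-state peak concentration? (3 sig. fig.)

108 µg/L

k = ln 2 / 34.3 = 0.02021 hr⁻¹
Fraction remaining after one interval: e^(−kτ) = e^(−0.02021 × 26.0) = 0.5913
R = 1 / (1 − 0.5913) = 2.447
Css,max = 44.3 × 2.447 ≈ 108 µg/L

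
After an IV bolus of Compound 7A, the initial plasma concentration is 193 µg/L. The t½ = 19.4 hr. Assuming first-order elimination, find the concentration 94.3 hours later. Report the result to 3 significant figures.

6.64 µg/L

k = ln 2 / 19.4 = 0.03573 hr⁻¹
94.3 hr is 4.861 half-lives, so C = 193 × (1/2)^4.861 = 193 × 0.03441 ≈ 6.64 µg/L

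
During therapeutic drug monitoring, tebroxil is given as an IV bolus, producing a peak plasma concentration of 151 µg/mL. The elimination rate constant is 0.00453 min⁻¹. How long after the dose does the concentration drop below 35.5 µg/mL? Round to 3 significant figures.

320 minutes

C(t) = C₀ e^(−kt)  ⇒  t = ln(C₀/C) / k
t = ln(151/35.5) / 0.004530 = 1.448 / 0.004530 ≈ 320 minutes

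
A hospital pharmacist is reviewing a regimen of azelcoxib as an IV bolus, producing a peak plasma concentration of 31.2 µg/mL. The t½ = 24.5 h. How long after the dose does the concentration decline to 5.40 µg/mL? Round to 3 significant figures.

k = ln 2 / 24.5 = 0.02829 h⁻¹
C(t) = C₀ e^(−kt)  ⇒  t = ln(C₀/C) / k
t = ln(31.2/5.40) / 0.02829 = 1.754 / 0.02829 ≈ 62.0 hours

62.0 hours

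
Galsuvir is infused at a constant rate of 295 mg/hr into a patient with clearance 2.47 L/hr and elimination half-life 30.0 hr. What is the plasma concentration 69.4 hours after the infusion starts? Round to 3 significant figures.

95.4 mg/L

Css = rate / CL = 295 / 2.47 = 119.4 mg/L
k = ln 2 / 30.0 = 0.02310 hr⁻¹
C(t) = Css (1 − e^(−kt)) = 119.4 × (1 − e^(−1.603)) = 119.4 × 0.7988 ≈ 95.4 mg/L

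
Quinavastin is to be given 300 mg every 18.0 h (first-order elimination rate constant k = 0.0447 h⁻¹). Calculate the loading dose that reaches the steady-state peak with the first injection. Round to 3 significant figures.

543 mg

Accumulation ratio R = 1 / (1 − e^(−kτ)) = 1 / (1 − e^(−0.04470×18.0)) = 1 / (1 − 0.4473) = 1.809
Loading dose = maintenance dose × R = 300 × 1.809 ≈ 543 mg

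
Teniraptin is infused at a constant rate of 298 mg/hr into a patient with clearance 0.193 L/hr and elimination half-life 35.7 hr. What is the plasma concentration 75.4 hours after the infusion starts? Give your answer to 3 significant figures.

Css = rate / CL = 298 / 0.193 = 1544 µg/mL
k = ln 2 / 35.7 = 0.01942 hr⁻¹
C(t) = Css (1 − e^(−kt)) = 1544 × (1 − e^(−1.464)) = 1544 × 0.7687 ≈ 1190 µg/mL

1190 µg/mL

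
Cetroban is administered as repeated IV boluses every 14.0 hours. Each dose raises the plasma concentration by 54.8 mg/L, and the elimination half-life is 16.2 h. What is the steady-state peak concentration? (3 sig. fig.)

k = ln 2 / 16.2 = 0.04279 h⁻¹
Fraction remaining after one interval: e^(−kτ) = e^(−0.04279 × 14.0) = 0.5494
R = 1 / (1 − 0.5494) = 2.219
Css,max = 54.8 × 2.219 ≈ 122 mg/L

122 mg/L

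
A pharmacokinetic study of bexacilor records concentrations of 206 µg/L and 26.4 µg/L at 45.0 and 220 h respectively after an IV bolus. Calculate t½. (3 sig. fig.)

k = ln(C₁/C₂) / (t₂ − t₁) = ln(206/26.4) / (220 − 45.0)
  = 2.055 / 175.0 = 0.01174 h⁻¹
t½ = ln 2 / k = ln 2 / 0.01174 ≈ 59.0 hours

59.0 hours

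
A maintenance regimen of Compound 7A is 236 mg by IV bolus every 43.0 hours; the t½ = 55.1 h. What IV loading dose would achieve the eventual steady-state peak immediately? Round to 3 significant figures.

565 mg

k = ln 2 / 55.1 = 0.01258 h⁻¹
Accumulation ratio R = 1 / (1 − e^(−kτ)) = 1 / (1 − e^(−0.01258×43.0)) = 1 / (1 − 0.5822) = 2.394
Loading dose = maintenance dose × R = 236 × 2.394 ≈ 565 mg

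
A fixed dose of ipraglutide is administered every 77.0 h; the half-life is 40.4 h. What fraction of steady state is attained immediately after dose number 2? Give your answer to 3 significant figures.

k = ln 2 / 40.4 = 0.01716 h⁻¹
f_n = 1 − e^(−nkτ) = 1 − e^(−2 × 0.01716 × 77.0) = 1 − e^(−2.642) = 1 − 0.07120 ≈ 0.929

0.929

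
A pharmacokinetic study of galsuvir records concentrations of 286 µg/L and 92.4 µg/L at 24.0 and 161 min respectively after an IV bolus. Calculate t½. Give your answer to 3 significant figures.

k = ln(C₁/C₂) / (t₂ − t₁) = ln(286/92.4) / (161 − 24.0)
  = 1.130 / 137.0 = 0.008247 min⁻¹
t½ = ln 2 / k = ln 2 / 0.008247 ≈ 84.0 minutes

84.0 minutes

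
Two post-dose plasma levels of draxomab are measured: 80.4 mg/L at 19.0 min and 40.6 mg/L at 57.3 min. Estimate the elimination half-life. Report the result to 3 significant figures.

38.9 minutes

k = ln(C₁/C₂) / (t₂ − t₁) = ln(80.4/40.6) / (57.3 − 19.0)
  = 0.6832 / 38.30 = 0.01784 min⁻¹
t½ = ln 2 / k = ln 2 / 0.01784 ≈ 38.9 minutes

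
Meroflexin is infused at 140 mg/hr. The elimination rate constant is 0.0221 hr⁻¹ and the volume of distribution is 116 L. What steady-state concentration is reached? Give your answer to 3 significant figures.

CL = k · V = 0.0221 × 116 = 2.564 L/hr
Css = rate / CL = 140 / 2.564 ≈ 54.6 µg/mL

54.6 µg/mL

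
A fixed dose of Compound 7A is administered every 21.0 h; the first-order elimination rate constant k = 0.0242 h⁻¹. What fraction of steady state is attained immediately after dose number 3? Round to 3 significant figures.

f_n = 1 − e^(−nkτ) = 1 − e^(−3 × 0.02420 × 21.0) = 1 − e^(−1.525) = 1 − 0.2177 ≈ 0.782

0.782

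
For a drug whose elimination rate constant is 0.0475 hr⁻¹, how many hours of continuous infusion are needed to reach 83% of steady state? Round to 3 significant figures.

f = 1 − e^(−kt)  ⇒  t = −ln(1 − f) / k
t = −ln(1 − 0.83) / 0.04750 = 1.772 / 0.04750 ≈ 37.3 hours

37.3 hours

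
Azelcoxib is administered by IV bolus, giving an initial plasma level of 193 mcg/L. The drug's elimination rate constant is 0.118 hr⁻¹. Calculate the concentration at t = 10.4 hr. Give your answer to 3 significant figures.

56.6 mcg/L

C(t) = C₀ e^(−kt) = 193 × e^(−0.1180 × 10.4) = 193 × e^(−1.227) = 193 × 0.2931 ≈ 56.6 mcg/L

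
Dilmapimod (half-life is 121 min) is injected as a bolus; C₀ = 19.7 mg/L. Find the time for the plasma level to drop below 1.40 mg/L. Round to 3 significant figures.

462 minutes

k = ln 2 / 121 = 0.005728 min⁻¹
C(t) = C₀ e^(−kt)  ⇒  t = ln(C₀/C) / k
t = ln(19.7/1.40) / 0.005728 = 2.644 / 0.005728 ≈ 462 minutes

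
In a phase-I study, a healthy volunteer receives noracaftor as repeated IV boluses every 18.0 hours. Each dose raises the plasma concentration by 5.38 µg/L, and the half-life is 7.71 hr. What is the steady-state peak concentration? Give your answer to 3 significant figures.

k = ln 2 / 7.71 = 0.08990 hr⁻¹
Fraction remaining after one interval: e^(−kτ) = e^(−0.08990 × 18.0) = 0.1982
R = 1 / (1 − 0.1982) = 1.247
Css,max = 5.38 × 1.247 ≈ 6.71 µg/L

6.71 µg/L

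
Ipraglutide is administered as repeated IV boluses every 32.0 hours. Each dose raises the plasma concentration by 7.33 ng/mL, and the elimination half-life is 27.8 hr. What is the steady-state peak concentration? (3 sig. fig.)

k = ln 2 / 27.8 = 0.02493 hr⁻¹
Fraction remaining after one interval: e^(−kτ) = e^(−0.02493 × 32.0) = 0.4503
R = 1 / (1 − 0.4503) = 1.819
Css,max = 7.33 × 1.819 ≈ 13.3 ng/mL

13.3 ng/mL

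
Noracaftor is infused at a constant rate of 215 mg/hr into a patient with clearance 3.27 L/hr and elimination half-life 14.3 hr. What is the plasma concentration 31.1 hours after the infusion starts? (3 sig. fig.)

Css = rate / CL = 215 / 3.27 = 65.75 µg/mL
k = ln 2 / 14.3 = 0.04847 hr⁻¹
C(t) = Css (1 − e^(−kt)) = 65.75 × (1 − e^(−1.507)) = 65.75 × 0.7785 ≈ 51.2 µg/mL

51.2 µg/mL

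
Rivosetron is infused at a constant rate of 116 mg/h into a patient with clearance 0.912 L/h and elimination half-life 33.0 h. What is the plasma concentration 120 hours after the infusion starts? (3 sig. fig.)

117 mg/L

Css = rate / CL = 116 / 0.912 = 127.2 mg/L
k = ln 2 / 33.0 = 0.02100 h⁻¹
C(t) = Css (1 − e^(−kt)) = 127.2 × (1 − e^(−2.521)) = 127.2 × 0.9196 ≈ 117 mg/L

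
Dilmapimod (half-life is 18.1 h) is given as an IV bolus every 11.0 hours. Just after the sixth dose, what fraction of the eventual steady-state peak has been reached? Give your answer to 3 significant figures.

0.920

k = ln 2 / 18.1 = 0.03830 h⁻¹
f_n = 1 − e^(−nkτ) = 1 − e^(−6 × 0.03830 × 11.0) = 1 − e^(−2.527) = 1 − 0.07986 ≈ 0.920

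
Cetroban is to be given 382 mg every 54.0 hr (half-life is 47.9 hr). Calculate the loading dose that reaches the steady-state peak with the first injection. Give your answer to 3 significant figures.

k = ln 2 / 47.9 = 0.01447 hr⁻¹
Accumulation ratio R = 1 / (1 − e^(−kτ)) = 1 / (1 − e^(−0.01447×54.0)) = 1 / (1 − 0.4578) = 1.844
Loading dose = maintenance dose × R = 382 × 1.844 ≈ 704 mg

704 mg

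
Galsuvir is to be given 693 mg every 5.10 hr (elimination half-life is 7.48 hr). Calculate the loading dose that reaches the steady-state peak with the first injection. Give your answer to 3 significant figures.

1840 mg

k = ln 2 / 7.48 = 0.09267 hr⁻¹
Accumulation ratio R = 1 / (1 − e^(−kτ)) = 1 / (1 − e^(−0.09267×5.10)) = 1 / (1 − 0.6234) = 2.655
Loading dose = maintenance dose × R = 693 × 2.655 ≈ 1840 mg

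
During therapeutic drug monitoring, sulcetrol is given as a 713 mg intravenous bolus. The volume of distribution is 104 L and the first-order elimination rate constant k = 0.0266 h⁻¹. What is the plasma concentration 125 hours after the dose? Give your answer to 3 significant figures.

0.247 µg/mL

C₀ = dose / V = 713 / 104 = 6.856 µg/mL
C(t) = C₀ e^(−kt) = 6.856 × e^(−0.02660 × 125) = 6.856 × e^(−3.325) = 6.856 × 0.03597 ≈ 0.247 µg/mL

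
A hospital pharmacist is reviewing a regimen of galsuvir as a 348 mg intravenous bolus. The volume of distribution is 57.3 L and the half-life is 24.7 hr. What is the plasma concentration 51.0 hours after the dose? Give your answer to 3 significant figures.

C₀ = dose / V = 348 / 57.3 = 6.073 mg/L
k = ln 2 / 24.7 = 0.02806 hr⁻¹
C(t) = C₀ e^(−kt) = 6.073 × e^(−0.02806 × 51.0) = 6.073 × e^(−1.431) = 6.073 × 0.2390 ≈ 1.45 mg/L

1.45 mg/L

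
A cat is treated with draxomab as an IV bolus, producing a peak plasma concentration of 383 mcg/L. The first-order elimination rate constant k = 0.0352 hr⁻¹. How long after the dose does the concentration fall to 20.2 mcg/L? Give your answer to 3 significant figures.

C(t) = C₀ e^(−kt)  ⇒  t = ln(C₀/C) / k
t = ln(383/20.2) / 0.03520 = 2.942 / 0.03520 ≈ 83.6 hours

83.6 hours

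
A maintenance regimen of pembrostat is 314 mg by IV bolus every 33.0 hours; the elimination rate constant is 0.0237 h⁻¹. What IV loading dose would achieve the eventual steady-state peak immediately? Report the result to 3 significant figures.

579 mg

Accumulation ratio R = 1 / (1 − e^(−kτ)) = 1 / (1 − e^(−0.02370×33.0)) = 1 / (1 − 0.4574) = 1.843
Loading dose = maintenance dose × R = 314 × 1.843 ≈ 579 mg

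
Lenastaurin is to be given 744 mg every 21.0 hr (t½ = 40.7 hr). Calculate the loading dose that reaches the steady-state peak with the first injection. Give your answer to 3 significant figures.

2470 mg

k = ln 2 / 40.7 = 0.01703 hr⁻¹
Accumulation ratio R = 1 / (1 − e^(−kτ)) = 1 / (1 − e^(−0.01703×21.0)) = 1 / (1 − 0.6993) = 3.326
Loading dose = maintenance dose × R = 744 × 3.326 ≈ 2470 mg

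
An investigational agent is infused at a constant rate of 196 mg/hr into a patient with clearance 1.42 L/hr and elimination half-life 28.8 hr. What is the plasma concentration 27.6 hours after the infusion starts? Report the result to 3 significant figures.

Css = rate / CL = 196 / 1.42 = 138.0 µg/mL
k = ln 2 / 28.8 = 0.02407 hr⁻¹
C(t) = Css (1 − e^(−kt)) = 138.0 × (1 − e^(−0.6643)) = 138.0 × 0.4853 ≈ 67.0 µg/mL

67.0 µg/mL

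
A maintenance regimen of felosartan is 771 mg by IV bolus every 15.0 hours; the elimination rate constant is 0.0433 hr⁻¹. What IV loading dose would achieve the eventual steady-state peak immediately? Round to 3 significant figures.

Accumulation ratio R = 1 / (1 − e^(−kτ)) = 1 / (1 − e^(−0.04330×15.0)) = 1 / (1 − 0.5223) = 2.093
Loading dose = maintenance dose × R = 771 × 2.093 ≈ 1610 mg

1610 mg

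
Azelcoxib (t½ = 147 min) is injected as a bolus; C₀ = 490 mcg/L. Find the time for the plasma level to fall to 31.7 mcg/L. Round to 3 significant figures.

k = ln 2 / 147 = 0.004715 min⁻¹
C(t) = C₀ e^(−kt)  ⇒  t = ln(C₀/C) / k
t = ln(490/31.7) / 0.004715 = 2.738 / 0.004715 ≈ 581 minutes

581 minutes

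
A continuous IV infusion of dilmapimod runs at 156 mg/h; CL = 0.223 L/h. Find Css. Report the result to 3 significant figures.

700 µg/mL

Css = infusion rate / CL = 156 / 0.223 ≈ 700 µg/mL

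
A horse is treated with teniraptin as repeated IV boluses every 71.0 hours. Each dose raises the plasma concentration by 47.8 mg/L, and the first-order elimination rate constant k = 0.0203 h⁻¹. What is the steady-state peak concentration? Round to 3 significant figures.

Fraction remaining after one interval: e^(−kτ) = e^(−0.02030 × 71.0) = 0.2366
R = 1 / (1 − 0.2366) = 1.310
Css,max = 47.8 × 1.310 ≈ 62.6 mg/L

62.6 mg/L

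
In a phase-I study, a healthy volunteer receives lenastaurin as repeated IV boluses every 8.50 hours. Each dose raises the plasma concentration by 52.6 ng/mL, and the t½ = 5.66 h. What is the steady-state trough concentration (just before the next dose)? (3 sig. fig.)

k = ln 2 / 5.66 = 0.1225 h⁻¹
Fraction remaining after one interval: e^(−kτ) = e^(−0.1225 × 8.50) = 0.3531
R = 1 / (1 − 0.3531) = 1.546
Css,max = 52.6 × 1.546 = 81.31 ng/mL
Css,min = Css,max × e^(−kτ) = 81.31 × 0.3531 ≈ 28.7 ng/mL

28.7 ng/mL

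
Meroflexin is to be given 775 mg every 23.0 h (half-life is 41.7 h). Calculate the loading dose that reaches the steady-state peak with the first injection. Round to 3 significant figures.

k = ln 2 / 41.7 = 0.01662 h⁻¹
Accumulation ratio R = 1 / (1 − e^(−kτ)) = 1 / (1 − e^(−0.01662×23.0)) = 1 / (1 − 0.6823) = 3.147
Loading dose = maintenance dose × R = 775 × 3.147 ≈ 2440 mg

2440 mg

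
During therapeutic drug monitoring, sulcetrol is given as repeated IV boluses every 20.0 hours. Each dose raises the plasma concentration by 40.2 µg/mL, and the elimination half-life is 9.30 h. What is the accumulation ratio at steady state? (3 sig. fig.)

k = ln 2 / 9.30 = 0.07453 h⁻¹
Fraction remaining after one interval: e^(−kτ) = e^(−0.07453 × 20.0) = 0.2252
R = 1 / (1 − 0.2252) = 1 / 0.7748 ≈ 1.29

1.29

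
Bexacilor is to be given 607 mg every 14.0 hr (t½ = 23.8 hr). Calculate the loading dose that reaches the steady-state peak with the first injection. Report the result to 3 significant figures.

k = ln 2 / 23.8 = 0.02912 hr⁻¹
Accumulation ratio R = 1 / (1 − e^(−kτ)) = 1 / (1 − e^(−0.02912×14.0)) = 1 / (1 − 0.6652) = 2.986
Loading dose = maintenance dose × R = 607 × 2.986 ≈ 1810 mg

1810 mg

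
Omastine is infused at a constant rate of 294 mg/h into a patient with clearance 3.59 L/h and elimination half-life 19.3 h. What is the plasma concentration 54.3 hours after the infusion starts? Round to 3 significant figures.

Css = rate / CL = 294 / 3.59 = 81.89 µg/mL
k = ln 2 / 19.3 = 0.03591 h⁻¹
C(t) = Css (1 − e^(−kt)) = 81.89 × (1 − e^(−1.950)) = 81.89 × 0.8577 ≈ 70.2 µg/mL

70.2 µg/mL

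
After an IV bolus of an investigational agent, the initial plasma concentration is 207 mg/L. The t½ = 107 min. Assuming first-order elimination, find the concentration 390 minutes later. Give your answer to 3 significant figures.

k = ln 2 / 107 = 0.006478 min⁻¹
390 min is 3.645 half-lives, so C = 207 × (1/2)^3.645 = 207 × 0.07994 ≈ 16.5 mg/L

16.5 mg/L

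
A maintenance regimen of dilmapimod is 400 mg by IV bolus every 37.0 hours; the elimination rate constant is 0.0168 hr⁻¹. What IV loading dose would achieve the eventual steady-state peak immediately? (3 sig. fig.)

Accumulation ratio R = 1 / (1 − e^(−kτ)) = 1 / (1 − e^(−0.01680×37.0)) = 1 / (1 − 0.5371) = 2.160
Loading dose = maintenance dose × R = 400 × 2.160 ≈ 864 mg

864 mg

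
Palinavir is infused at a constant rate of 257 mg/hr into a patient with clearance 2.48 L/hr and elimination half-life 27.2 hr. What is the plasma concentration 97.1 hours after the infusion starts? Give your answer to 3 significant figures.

Css = rate / CL = 257 / 2.48 = 103.6 mg/L
k = ln 2 / 27.2 = 0.02548 hr⁻¹
C(t) = Css (1 − e^(−kt)) = 103.6 × (1 − e^(−2.474)) = 103.6 × 0.9158 ≈ 94.9 mg/L

94.9 mg/L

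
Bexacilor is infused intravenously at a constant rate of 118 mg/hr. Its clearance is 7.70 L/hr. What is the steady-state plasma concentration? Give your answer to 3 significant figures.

15.3 mg/L

Css = infusion rate / CL = 118 / 7.70 ≈ 15.3 mg/L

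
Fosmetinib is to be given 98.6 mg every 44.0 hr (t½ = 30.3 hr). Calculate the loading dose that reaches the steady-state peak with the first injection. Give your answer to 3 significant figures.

k = ln 2 / 30.3 = 0.02288 hr⁻¹
Accumulation ratio R = 1 / (1 − e^(−kτ)) = 1 / (1 − e^(−0.02288×44.0)) = 1 / (1 − 0.3655) = 1.576
Loading dose = maintenance dose × R = 98.6 × 1.576 ≈ 155 mg

155 mg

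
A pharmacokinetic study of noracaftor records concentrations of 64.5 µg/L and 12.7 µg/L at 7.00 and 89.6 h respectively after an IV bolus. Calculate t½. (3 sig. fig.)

k = ln(C₁/C₂) / (t₂ − t₁) = ln(64.5/12.7) / (89.6 − 7.00)
  = 1.625 / 82.60 = 0.01967 h⁻¹
t½ = ln 2 / k = ln 2 / 0.01967 ≈ 35.2 hours

35.2 hours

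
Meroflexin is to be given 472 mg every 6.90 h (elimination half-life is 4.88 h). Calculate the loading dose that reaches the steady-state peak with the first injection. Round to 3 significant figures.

k = ln 2 / 4.88 = 0.1420 h⁻¹
Accumulation ratio R = 1 / (1 − e^(−kτ)) = 1 / (1 − e^(−0.1420×6.90)) = 1 / (1 − 0.3753) = 1.601
Loading dose = maintenance dose × R = 472 × 1.601 ≈ 756 mg

756 mg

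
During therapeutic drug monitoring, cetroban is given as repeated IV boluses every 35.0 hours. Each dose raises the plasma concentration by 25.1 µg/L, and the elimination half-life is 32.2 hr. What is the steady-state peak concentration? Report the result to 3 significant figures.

47.4 µg/L

k = ln 2 / 32.2 = 0.02153 hr⁻¹
Fraction remaining after one interval: e^(−kτ) = e^(−0.02153 × 35.0) = 0.4708
R = 1 / (1 − 0.4708) = 1.889
Css,max = 25.1 × 1.889 ≈ 47.4 µg/L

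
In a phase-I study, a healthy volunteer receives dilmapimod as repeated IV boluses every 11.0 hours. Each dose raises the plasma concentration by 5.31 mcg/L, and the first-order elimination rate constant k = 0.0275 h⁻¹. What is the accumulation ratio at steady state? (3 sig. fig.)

3.83

Fraction remaining after one interval: e^(−kτ) = e^(−0.02750 × 11.0) = 0.7390
R = 1 / (1 − 0.7390) = 1 / 0.2610 ≈ 3.83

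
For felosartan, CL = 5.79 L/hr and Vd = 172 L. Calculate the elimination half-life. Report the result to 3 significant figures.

k = CL / V = 5.79 / 172 = 0.03366 hr⁻¹
t½ = ln 2 / k = ln 2 / 0.03366 ≈ 20.6 hours

20.6 hours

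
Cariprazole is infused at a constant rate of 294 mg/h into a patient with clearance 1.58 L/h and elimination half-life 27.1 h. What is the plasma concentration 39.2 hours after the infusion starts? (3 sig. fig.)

118 µg/mL

Css = rate / CL = 294 / 1.58 = 186.1 µg/mL
k = ln 2 / 27.1 = 0.02558 h⁻¹
C(t) = Css (1 − e^(−kt)) = 186.1 × (1 − e^(−1.003)) = 186.1 × 0.6331 ≈ 118 µg/mL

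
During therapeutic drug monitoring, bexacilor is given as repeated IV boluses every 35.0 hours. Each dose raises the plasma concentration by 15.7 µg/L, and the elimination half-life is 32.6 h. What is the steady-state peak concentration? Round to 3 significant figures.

k = ln 2 / 32.6 = 0.02126 h⁻¹
Fraction remaining after one interval: e^(−kτ) = e^(−0.02126 × 35.0) = 0.4751
R = 1 / (1 − 0.4751) = 1.905
Css,max = 15.7 × 1.905 ≈ 29.9 µg/L

29.9 µg/L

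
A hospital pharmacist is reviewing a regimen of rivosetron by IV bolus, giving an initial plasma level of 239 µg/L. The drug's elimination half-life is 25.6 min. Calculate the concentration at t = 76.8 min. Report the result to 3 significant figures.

29.9 µg/L

k = ln 2 / 25.6 = 0.02708 min⁻¹
C(t) = C₀ e^(−kt) = 239 × e^(−0.02708 × 76.8) = 239 × e^(−2.079) = 239 × 0.1250 ≈ 29.9 µg/L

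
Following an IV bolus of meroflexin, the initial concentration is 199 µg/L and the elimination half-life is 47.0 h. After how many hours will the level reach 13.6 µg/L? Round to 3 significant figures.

182 hours

k = ln 2 / 47.0 = 0.01475 h⁻¹
C(t) = C₀ e^(−kt)  ⇒  t = ln(C₀/C) / k
t = ln(199/13.6) / 0.01475 = 2.683 / 0.01475 ≈ 182 hours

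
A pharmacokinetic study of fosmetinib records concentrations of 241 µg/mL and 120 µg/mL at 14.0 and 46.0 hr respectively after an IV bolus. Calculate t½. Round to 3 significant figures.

k = ln(C₁/C₂) / (t₂ − t₁) = ln(241/120) / (46.0 − 14.0)
  = 0.6973 / 32.00 = 0.02179 hr⁻¹
t½ = ln 2 / k = ln 2 / 0.02179 ≈ 31.8 hours

31.8 hours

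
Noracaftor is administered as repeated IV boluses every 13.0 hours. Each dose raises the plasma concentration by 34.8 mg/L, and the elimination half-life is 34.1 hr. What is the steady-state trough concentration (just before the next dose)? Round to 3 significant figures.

k = ln 2 / 34.1 = 0.02033 hr⁻¹
Fraction remaining after one interval: e^(−kτ) = e^(−0.02033 × 13.0) = 0.7678
R = 1 / (1 − 0.7678) = 4.306
Css,max = 34.8 × 4.306 = 149.9 mg/L
Css,min = Css,max × e^(−kτ) = 149.9 × 0.7678 ≈ 115 mg/L

115 mg/L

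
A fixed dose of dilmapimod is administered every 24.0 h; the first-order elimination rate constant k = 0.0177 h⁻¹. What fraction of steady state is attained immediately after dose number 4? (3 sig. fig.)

f_n = 1 − e^(−nkτ) = 1 − e^(−4 × 0.01770 × 24.0) = 1 − e^(−1.699) = 1 − 0.1828 ≈ 0.817

0.817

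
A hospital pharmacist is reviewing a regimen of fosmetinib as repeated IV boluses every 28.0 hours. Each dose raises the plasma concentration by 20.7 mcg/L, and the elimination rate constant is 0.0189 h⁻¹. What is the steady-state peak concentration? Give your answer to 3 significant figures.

50.4 mcg/L

Fraction remaining after one interval: e^(−kτ) = e^(−0.01890 × 28.0) = 0.5891
R = 1 / (1 − 0.5891) = 2.434
Css,max = 20.7 × 2.434 ≈ 50.4 mcg/L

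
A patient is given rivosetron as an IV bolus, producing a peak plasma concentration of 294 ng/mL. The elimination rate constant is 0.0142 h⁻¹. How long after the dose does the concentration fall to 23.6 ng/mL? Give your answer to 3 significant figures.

178 hours

C(t) = C₀ e^(−kt)  ⇒  t = ln(C₀/C) / k
t = ln(294/23.6) / 0.01420 = 2.522 / 0.01420 ≈ 178 hours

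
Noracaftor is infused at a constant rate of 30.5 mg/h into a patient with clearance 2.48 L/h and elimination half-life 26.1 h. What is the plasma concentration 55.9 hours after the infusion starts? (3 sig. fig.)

9.51 mg/L

Css = rate / CL = 30.5 / 2.48 = 12.30 mg/L
k = ln 2 / 26.1 = 0.02656 h⁻¹
C(t) = Css (1 − e^(−kt)) = 12.30 × (1 − e^(−1.485)) = 12.30 × 0.7734 ≈ 9.51 mg/L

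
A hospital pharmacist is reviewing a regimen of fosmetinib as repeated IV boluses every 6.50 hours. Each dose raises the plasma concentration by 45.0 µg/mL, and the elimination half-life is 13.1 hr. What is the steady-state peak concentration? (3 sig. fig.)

k = ln 2 / 13.1 = 0.05291 hr⁻¹
Fraction remaining after one interval: e^(−kτ) = e^(−0.05291 × 6.50) = 0.7090
R = 1 / (1 − 0.7090) = 3.436
Css,max = 45.0 × 3.436 ≈ 155 µg/mL

155 µg/mL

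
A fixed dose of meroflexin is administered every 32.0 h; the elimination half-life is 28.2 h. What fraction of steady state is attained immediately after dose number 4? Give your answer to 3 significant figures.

k = ln 2 / 28.2 = 0.02458 h⁻¹
f_n = 1 − e^(−nkτ) = 1 − e^(−4 × 0.02458 × 32.0) = 1 − e^(−3.146) = 1 − 0.04302 ≈ 0.957

0.957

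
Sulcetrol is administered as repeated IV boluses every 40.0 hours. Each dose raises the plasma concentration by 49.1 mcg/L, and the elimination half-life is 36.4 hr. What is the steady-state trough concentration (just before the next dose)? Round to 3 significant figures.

k = ln 2 / 36.4 = 0.01904 hr⁻¹
Fraction remaining after one interval: e^(−kτ) = e^(−0.01904 × 40.0) = 0.4669
R = 1 / (1 − 0.4669) = 1.876
Css,max = 49.1 × 1.876 = 92.10 mcg/L
Css,min = Css,max × e^(−kτ) = 92.10 × 0.4669 ≈ 43.0 mcg/L

43.0 mcg/L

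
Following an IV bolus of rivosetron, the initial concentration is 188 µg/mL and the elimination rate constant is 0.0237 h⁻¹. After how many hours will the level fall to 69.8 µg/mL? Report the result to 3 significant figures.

41.8 hours

C(t) = C₀ e^(−kt)  ⇒  t = ln(C₀/C) / k
t = ln(188/69.8) / 0.02370 = 0.9908 / 0.02370 ≈ 41.8 hours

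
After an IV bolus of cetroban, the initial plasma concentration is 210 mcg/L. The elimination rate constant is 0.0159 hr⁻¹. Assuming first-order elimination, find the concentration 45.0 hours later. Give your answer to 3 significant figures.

C(t) = C₀ e^(−kt) = 210 × e^(−0.01590 × 45.0) = 210 × e^(−0.7155) = 210 × 0.4889 ≈ 103 mcg/L

103 mcg/L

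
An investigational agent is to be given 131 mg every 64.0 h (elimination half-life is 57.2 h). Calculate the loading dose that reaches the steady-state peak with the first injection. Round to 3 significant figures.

243 mg

k = ln 2 / 57.2 = 0.01212 h⁻¹
Accumulation ratio R = 1 / (1 − e^(−kτ)) = 1 / (1 − e^(−0.01212×64.0)) = 1 / (1 − 0.4605) = 1.853
Loading dose = maintenance dose × R = 131 × 1.853 ≈ 243 mg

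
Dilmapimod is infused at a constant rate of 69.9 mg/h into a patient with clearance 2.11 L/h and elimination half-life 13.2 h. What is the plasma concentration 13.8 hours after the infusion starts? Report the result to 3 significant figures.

Css = rate / CL = 69.9 / 2.11 = 33.13 mg/L
k = ln 2 / 13.2 = 0.05251 h⁻¹
C(t) = Css (1 − e^(−kt)) = 33.13 × (1 − e^(−0.7247)) = 33.13 × 0.5155 ≈ 17.1 mg/L

17.1 mg/L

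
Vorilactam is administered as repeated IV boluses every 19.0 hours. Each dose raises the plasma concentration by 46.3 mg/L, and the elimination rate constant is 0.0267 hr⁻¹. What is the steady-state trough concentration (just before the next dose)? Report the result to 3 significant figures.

Fraction remaining after one interval: e^(−kτ) = e^(−0.02670 × 19.0) = 0.6021
R = 1 / (1 − 0.6021) = 2.513
Css,max = 46.3 × 2.513 = 116.4 mg/L
Css,min = Css,max × e^(−kτ) = 116.4 × 0.6021 ≈ 70.1 mg/L

70.1 mg/L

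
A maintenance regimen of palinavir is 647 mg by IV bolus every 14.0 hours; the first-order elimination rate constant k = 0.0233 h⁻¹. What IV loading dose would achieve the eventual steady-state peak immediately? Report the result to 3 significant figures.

2320 mg

Accumulation ratio R = 1 / (1 − e^(−kτ)) = 1 / (1 − e^(−0.02330×14.0)) = 1 / (1 − 0.7217) = 3.593
Loading dose = maintenance dose × R = 647 × 3.593 ≈ 2320 mg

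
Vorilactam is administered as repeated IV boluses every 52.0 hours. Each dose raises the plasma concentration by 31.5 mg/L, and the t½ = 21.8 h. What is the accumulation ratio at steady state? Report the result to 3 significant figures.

1.24

k = ln 2 / 21.8 = 0.03180 h⁻¹
Fraction remaining after one interval: e^(−kτ) = e^(−0.03180 × 52.0) = 0.1914
R = 1 / (1 − 0.1914) = 1 / 0.8086 ≈ 1.24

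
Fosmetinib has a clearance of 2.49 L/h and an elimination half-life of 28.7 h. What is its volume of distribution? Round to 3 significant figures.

k = ln 2 / t½ = ln 2 / 28.7 = 0.02415 h⁻¹
V = CL / k = 2.49 / 0.02415 ≈ 103 L

103 L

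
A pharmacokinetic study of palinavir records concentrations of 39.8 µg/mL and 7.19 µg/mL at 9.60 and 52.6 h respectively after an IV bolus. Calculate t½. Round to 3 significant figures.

k = ln(C₁/C₂) / (t₂ − t₁) = ln(39.8/7.19) / (52.6 − 9.60)
  = 1.711 / 43.00 = 0.03979 h⁻¹
t½ = ln 2 / k = ln 2 / 0.03979 ≈ 17.4 hours

17.4 hours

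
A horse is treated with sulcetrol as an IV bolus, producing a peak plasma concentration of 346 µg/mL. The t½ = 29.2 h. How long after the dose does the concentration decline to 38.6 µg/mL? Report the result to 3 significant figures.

k = ln 2 / 29.2 = 0.02374 h⁻¹
C(t) = C₀ e^(−kt)  ⇒  t = ln(C₀/C) / k
t = ln(346/38.6) / 0.02374 = 2.193 / 0.02374 ≈ 92.4 hours

92.4 hours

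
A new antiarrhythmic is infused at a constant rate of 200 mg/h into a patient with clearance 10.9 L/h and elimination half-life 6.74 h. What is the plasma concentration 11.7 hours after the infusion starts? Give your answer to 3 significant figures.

12.8 mg/L

Css = rate / CL = 200 / 10.9 = 18.35 mg/L
k = ln 2 / 6.74 = 0.1028 h⁻¹
C(t) = Css (1 − e^(−kt)) = 18.35 × (1 − e^(−1.203)) = 18.35 × 0.6998 ≈ 12.8 mg/L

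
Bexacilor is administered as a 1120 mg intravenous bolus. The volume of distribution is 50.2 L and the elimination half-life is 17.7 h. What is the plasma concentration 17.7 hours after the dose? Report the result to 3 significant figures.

C₀ = dose / V = 1120 / 50.2 = 22.31 µg/mL
k = ln 2 / 17.7 = 0.03916 h⁻¹
C(t) = C₀ e^(−kt) = 22.31 × e^(−0.03916 × 17.7) = 22.31 × e^(−0.6931) = 22.31 × 0.5000 ≈ 11.2 µg/mL

11.2 µg/mL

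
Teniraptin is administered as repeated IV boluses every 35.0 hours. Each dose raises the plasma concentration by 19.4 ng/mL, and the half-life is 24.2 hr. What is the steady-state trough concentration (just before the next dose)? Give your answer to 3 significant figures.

k = ln 2 / 24.2 = 0.02864 hr⁻¹
Fraction remaining after one interval: e^(−kτ) = e^(−0.02864 × 35.0) = 0.3670
R = 1 / (1 − 0.3670) = 1.580
Css,max = 19.4 × 1.580 = 30.65 ng/mL
Css,min = Css,max × e^(−kτ) = 30.65 × 0.3670 ≈ 11.2 ng/mL

11.2 ng/mL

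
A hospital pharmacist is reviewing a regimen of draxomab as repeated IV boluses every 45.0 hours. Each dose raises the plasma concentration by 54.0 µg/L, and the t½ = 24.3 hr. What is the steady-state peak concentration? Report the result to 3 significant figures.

74.7 µg/L

k = ln 2 / 24.3 = 0.02852 hr⁻¹
Fraction remaining after one interval: e^(−kτ) = e^(−0.02852 × 45.0) = 0.2770
R = 1 / (1 − 0.2770) = 1.383
Css,max = 54.0 × 1.383 ≈ 74.7 µg/L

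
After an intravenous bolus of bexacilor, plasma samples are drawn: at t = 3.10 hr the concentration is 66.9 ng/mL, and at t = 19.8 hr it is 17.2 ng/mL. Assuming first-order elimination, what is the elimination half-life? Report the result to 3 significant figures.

8.52 hours

k = ln(C₁/C₂) / (t₂ − t₁) = ln(66.9/17.2) / (19.8 − 3.10)
  = 1.358 / 16.70 = 0.08133 hr⁻¹
t½ = ln 2 / k = ln 2 / 0.08133 ≈ 8.52 hours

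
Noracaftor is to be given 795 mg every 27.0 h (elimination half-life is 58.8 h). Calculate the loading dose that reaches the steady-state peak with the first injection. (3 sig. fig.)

2920 mg

k = ln 2 / 58.8 = 0.01179 h⁻¹
Accumulation ratio R = 1 / (1 − e^(−kτ)) = 1 / (1 − e^(−0.01179×27.0)) = 1 / (1 − 0.7274) = 3.668
Loading dose = maintenance dose × R = 795 × 3.668 ≈ 2920 mg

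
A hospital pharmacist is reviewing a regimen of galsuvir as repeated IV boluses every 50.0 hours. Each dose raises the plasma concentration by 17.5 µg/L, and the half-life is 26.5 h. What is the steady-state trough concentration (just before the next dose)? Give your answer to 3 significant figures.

k = ln 2 / 26.5 = 0.02616 h⁻¹
Fraction remaining after one interval: e^(−kτ) = e^(−0.02616 × 50.0) = 0.2704
R = 1 / (1 − 0.2704) = 1.371
Css,max = 17.5 × 1.371 = 23.99 µg/L
Css,min = Css,max × e^(−kτ) = 23.99 × 0.2704 ≈ 6.49 µg/L

6.49 µg/L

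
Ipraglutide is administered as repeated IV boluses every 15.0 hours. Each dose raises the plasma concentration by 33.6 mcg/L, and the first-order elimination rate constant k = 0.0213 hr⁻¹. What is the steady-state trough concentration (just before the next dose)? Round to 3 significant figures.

89.3 mcg/L

Fraction remaining after one interval: e^(−kτ) = e^(−0.02130 × 15.0) = 0.7265
R = 1 / (1 − 0.7265) = 3.656
Css,max = 33.6 × 3.656 = 122.9 mcg/L
Css,min = Css,max × e^(−kτ) = 122.9 × 0.7265 ≈ 89.3 mcg/L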